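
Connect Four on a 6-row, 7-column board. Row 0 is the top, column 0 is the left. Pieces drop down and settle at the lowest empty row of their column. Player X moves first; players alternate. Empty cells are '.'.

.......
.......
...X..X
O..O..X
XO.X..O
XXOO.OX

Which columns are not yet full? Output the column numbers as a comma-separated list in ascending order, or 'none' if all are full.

col 0: top cell = '.' → open
col 1: top cell = '.' → open
col 2: top cell = '.' → open
col 3: top cell = '.' → open
col 4: top cell = '.' → open
col 5: top cell = '.' → open
col 6: top cell = '.' → open

Answer: 0,1,2,3,4,5,6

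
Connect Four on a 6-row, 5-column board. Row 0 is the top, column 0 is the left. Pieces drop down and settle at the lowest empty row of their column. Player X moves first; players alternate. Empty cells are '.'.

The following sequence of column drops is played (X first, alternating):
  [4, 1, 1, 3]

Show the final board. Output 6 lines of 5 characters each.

Move 1: X drops in col 4, lands at row 5
Move 2: O drops in col 1, lands at row 5
Move 3: X drops in col 1, lands at row 4
Move 4: O drops in col 3, lands at row 5

Answer: .....
.....
.....
.....
.X...
.O.OX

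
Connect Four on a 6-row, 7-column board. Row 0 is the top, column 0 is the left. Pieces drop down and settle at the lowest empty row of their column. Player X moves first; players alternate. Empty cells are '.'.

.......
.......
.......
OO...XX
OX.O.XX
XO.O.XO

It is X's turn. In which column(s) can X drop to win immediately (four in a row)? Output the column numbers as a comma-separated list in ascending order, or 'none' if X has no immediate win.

Answer: 5

Derivation:
col 0: drop X → no win
col 1: drop X → no win
col 2: drop X → no win
col 3: drop X → no win
col 4: drop X → no win
col 5: drop X → WIN!
col 6: drop X → no win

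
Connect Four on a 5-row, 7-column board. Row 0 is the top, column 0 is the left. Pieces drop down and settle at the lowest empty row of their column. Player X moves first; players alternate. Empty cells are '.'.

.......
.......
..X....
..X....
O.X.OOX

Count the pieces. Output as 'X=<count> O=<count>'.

X=4 O=3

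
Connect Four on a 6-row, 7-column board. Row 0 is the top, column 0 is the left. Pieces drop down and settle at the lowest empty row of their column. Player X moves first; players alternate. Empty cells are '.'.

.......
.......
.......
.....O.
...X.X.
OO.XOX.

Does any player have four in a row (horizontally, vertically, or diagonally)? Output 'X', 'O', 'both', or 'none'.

none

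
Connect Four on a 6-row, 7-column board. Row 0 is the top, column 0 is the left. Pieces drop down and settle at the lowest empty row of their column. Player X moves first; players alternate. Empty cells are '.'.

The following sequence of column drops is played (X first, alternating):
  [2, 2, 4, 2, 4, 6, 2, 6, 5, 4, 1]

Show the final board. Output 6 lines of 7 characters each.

Move 1: X drops in col 2, lands at row 5
Move 2: O drops in col 2, lands at row 4
Move 3: X drops in col 4, lands at row 5
Move 4: O drops in col 2, lands at row 3
Move 5: X drops in col 4, lands at row 4
Move 6: O drops in col 6, lands at row 5
Move 7: X drops in col 2, lands at row 2
Move 8: O drops in col 6, lands at row 4
Move 9: X drops in col 5, lands at row 5
Move 10: O drops in col 4, lands at row 3
Move 11: X drops in col 1, lands at row 5

Answer: .......
.......
..X....
..O.O..
..O.X.O
.XX.XXO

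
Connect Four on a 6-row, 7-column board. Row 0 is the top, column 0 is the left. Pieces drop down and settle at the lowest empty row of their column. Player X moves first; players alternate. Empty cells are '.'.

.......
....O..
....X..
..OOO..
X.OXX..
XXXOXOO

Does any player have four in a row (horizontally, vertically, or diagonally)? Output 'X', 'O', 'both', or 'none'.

none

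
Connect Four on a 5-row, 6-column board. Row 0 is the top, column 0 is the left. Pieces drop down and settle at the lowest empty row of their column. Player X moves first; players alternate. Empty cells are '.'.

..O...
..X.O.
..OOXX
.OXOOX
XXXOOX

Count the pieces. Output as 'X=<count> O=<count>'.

X=9 O=9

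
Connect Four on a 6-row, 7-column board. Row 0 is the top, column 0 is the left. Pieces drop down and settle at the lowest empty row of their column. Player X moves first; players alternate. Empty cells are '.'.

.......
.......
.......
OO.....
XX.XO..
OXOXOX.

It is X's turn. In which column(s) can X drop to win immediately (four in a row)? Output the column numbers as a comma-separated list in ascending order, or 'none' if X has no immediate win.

Answer: 2

Derivation:
col 0: drop X → no win
col 1: drop X → no win
col 2: drop X → WIN!
col 3: drop X → no win
col 4: drop X → no win
col 5: drop X → no win
col 6: drop X → no win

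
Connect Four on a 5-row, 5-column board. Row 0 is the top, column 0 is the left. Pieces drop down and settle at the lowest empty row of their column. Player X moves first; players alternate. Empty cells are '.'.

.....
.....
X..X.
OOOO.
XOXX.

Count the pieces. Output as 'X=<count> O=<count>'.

X=5 O=5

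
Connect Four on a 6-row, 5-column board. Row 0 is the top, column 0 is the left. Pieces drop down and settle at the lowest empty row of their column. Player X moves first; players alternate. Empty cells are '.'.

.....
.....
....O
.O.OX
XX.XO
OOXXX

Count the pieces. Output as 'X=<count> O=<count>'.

X=7 O=6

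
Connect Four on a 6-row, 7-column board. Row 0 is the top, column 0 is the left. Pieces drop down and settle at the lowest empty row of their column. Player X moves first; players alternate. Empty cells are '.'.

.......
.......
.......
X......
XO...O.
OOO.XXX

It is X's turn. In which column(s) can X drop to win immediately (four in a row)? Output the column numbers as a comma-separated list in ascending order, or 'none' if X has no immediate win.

Answer: 3

Derivation:
col 0: drop X → no win
col 1: drop X → no win
col 2: drop X → no win
col 3: drop X → WIN!
col 4: drop X → no win
col 5: drop X → no win
col 6: drop X → no win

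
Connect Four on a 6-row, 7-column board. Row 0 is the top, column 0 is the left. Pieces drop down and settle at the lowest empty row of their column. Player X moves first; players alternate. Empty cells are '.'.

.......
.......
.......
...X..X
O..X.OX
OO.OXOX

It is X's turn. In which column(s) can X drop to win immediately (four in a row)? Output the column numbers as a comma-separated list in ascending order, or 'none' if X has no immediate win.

col 0: drop X → no win
col 1: drop X → no win
col 2: drop X → no win
col 3: drop X → no win
col 4: drop X → no win
col 5: drop X → no win
col 6: drop X → WIN!

Answer: 6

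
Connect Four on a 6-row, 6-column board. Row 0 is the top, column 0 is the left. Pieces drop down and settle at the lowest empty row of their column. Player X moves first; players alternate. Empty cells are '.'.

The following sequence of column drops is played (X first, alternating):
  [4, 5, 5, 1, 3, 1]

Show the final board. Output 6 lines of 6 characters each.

Answer: ......
......
......
......
.O...X
.O.XXO

Derivation:
Move 1: X drops in col 4, lands at row 5
Move 2: O drops in col 5, lands at row 5
Move 3: X drops in col 5, lands at row 4
Move 4: O drops in col 1, lands at row 5
Move 5: X drops in col 3, lands at row 5
Move 6: O drops in col 1, lands at row 4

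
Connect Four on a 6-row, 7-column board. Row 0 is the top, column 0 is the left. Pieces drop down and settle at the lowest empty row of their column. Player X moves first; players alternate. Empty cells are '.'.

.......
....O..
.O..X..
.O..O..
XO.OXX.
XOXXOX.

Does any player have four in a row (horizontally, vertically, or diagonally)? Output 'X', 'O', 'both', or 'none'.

O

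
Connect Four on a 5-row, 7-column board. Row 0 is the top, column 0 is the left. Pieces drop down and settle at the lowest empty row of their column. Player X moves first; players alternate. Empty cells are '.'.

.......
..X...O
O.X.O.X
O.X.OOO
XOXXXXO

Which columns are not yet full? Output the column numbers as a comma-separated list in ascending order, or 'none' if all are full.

col 0: top cell = '.' → open
col 1: top cell = '.' → open
col 2: top cell = '.' → open
col 3: top cell = '.' → open
col 4: top cell = '.' → open
col 5: top cell = '.' → open
col 6: top cell = '.' → open

Answer: 0,1,2,3,4,5,6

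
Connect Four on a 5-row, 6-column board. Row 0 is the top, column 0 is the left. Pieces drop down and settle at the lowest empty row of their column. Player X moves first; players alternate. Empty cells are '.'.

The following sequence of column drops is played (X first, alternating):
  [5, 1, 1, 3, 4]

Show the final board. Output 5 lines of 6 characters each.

Answer: ......
......
......
.X....
.O.OXX

Derivation:
Move 1: X drops in col 5, lands at row 4
Move 2: O drops in col 1, lands at row 4
Move 3: X drops in col 1, lands at row 3
Move 4: O drops in col 3, lands at row 4
Move 5: X drops in col 4, lands at row 4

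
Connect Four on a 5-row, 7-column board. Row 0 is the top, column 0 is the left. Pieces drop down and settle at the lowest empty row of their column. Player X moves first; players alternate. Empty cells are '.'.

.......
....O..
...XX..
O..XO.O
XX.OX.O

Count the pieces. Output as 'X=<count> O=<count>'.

X=6 O=6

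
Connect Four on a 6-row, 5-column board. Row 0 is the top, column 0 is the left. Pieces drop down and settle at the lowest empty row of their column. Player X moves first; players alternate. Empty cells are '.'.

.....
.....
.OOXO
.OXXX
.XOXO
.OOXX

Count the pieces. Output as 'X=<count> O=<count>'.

X=8 O=8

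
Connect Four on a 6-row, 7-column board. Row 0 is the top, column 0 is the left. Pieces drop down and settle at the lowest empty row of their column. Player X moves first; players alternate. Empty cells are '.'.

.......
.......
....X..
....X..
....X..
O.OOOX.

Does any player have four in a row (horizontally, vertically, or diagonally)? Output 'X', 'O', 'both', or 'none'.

none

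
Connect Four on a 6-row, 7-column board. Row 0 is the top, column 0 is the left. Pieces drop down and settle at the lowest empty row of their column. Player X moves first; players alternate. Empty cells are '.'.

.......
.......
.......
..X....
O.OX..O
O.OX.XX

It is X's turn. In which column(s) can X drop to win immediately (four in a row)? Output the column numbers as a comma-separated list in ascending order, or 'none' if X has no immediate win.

col 0: drop X → no win
col 1: drop X → no win
col 2: drop X → no win
col 3: drop X → no win
col 4: drop X → WIN!
col 5: drop X → no win
col 6: drop X → no win

Answer: 4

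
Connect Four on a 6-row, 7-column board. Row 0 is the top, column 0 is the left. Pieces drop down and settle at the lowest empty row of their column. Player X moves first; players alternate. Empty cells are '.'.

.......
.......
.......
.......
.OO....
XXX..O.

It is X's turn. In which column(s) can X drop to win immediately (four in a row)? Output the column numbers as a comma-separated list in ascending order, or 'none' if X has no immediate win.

Answer: 3

Derivation:
col 0: drop X → no win
col 1: drop X → no win
col 2: drop X → no win
col 3: drop X → WIN!
col 4: drop X → no win
col 5: drop X → no win
col 6: drop X → no win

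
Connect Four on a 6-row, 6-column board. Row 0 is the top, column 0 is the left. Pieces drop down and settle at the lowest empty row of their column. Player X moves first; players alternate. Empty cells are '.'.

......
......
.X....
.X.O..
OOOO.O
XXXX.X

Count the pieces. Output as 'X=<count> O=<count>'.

X=7 O=6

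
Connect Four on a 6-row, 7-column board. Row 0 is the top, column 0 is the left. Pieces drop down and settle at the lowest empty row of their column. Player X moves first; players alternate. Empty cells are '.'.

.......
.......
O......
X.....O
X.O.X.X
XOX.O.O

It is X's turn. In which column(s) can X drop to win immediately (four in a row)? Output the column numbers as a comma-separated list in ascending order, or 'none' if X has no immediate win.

Answer: none

Derivation:
col 0: drop X → no win
col 1: drop X → no win
col 2: drop X → no win
col 3: drop X → no win
col 4: drop X → no win
col 5: drop X → no win
col 6: drop X → no win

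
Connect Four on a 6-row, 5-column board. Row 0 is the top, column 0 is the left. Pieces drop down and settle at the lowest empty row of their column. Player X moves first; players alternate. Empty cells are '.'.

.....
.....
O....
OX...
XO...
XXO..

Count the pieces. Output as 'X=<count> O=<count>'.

X=4 O=4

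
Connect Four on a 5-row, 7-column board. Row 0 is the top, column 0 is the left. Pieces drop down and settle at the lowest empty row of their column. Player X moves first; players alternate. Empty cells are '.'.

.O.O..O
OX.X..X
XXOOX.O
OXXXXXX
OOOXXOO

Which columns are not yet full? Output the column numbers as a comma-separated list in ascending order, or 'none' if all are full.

col 0: top cell = '.' → open
col 1: top cell = 'O' → FULL
col 2: top cell = '.' → open
col 3: top cell = 'O' → FULL
col 4: top cell = '.' → open
col 5: top cell = '.' → open
col 6: top cell = 'O' → FULL

Answer: 0,2,4,5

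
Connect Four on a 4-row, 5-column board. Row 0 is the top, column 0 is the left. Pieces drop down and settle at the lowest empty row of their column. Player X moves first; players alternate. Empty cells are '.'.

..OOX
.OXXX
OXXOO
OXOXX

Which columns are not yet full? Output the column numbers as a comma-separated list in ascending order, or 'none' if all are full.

col 0: top cell = '.' → open
col 1: top cell = '.' → open
col 2: top cell = 'O' → FULL
col 3: top cell = 'O' → FULL
col 4: top cell = 'X' → FULL

Answer: 0,1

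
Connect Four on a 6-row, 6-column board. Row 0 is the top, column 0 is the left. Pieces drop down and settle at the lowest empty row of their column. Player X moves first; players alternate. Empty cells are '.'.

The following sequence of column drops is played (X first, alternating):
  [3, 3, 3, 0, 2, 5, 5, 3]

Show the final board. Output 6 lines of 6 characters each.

Move 1: X drops in col 3, lands at row 5
Move 2: O drops in col 3, lands at row 4
Move 3: X drops in col 3, lands at row 3
Move 4: O drops in col 0, lands at row 5
Move 5: X drops in col 2, lands at row 5
Move 6: O drops in col 5, lands at row 5
Move 7: X drops in col 5, lands at row 4
Move 8: O drops in col 3, lands at row 2

Answer: ......
......
...O..
...X..
...O.X
O.XX.O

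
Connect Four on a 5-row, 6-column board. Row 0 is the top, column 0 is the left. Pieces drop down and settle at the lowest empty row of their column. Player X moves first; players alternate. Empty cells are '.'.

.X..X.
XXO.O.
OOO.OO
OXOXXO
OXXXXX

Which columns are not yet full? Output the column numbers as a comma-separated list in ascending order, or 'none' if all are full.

col 0: top cell = '.' → open
col 1: top cell = 'X' → FULL
col 2: top cell = '.' → open
col 3: top cell = '.' → open
col 4: top cell = 'X' → FULL
col 5: top cell = '.' → open

Answer: 0,2,3,5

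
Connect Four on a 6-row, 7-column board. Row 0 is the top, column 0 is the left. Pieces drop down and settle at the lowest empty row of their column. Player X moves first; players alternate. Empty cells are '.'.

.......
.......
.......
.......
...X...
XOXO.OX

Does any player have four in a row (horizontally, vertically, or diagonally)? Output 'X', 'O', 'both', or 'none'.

none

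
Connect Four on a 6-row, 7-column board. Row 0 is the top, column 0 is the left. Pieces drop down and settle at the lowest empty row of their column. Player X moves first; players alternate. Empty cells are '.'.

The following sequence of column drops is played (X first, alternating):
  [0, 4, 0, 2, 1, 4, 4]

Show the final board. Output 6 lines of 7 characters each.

Answer: .......
.......
.......
....X..
X...O..
XXO.O..

Derivation:
Move 1: X drops in col 0, lands at row 5
Move 2: O drops in col 4, lands at row 5
Move 3: X drops in col 0, lands at row 4
Move 4: O drops in col 2, lands at row 5
Move 5: X drops in col 1, lands at row 5
Move 6: O drops in col 4, lands at row 4
Move 7: X drops in col 4, lands at row 3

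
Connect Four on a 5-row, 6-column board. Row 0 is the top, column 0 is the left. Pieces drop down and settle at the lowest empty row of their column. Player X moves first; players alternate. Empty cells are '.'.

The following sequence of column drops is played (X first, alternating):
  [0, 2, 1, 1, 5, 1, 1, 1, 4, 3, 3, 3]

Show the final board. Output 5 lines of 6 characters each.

Move 1: X drops in col 0, lands at row 4
Move 2: O drops in col 2, lands at row 4
Move 3: X drops in col 1, lands at row 4
Move 4: O drops in col 1, lands at row 3
Move 5: X drops in col 5, lands at row 4
Move 6: O drops in col 1, lands at row 2
Move 7: X drops in col 1, lands at row 1
Move 8: O drops in col 1, lands at row 0
Move 9: X drops in col 4, lands at row 4
Move 10: O drops in col 3, lands at row 4
Move 11: X drops in col 3, lands at row 3
Move 12: O drops in col 3, lands at row 2

Answer: .O....
.X....
.O.O..
.O.X..
XXOOXX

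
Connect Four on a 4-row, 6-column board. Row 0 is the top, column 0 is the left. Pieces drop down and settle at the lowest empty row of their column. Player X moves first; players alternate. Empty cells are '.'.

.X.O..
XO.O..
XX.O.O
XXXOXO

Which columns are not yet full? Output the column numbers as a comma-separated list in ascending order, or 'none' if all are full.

col 0: top cell = '.' → open
col 1: top cell = 'X' → FULL
col 2: top cell = '.' → open
col 3: top cell = 'O' → FULL
col 4: top cell = '.' → open
col 5: top cell = '.' → open

Answer: 0,2,4,5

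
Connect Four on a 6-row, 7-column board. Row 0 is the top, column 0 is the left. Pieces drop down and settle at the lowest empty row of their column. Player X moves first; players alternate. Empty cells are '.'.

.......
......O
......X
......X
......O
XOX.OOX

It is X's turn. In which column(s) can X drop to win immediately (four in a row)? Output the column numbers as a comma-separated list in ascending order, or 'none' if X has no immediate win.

Answer: none

Derivation:
col 0: drop X → no win
col 1: drop X → no win
col 2: drop X → no win
col 3: drop X → no win
col 4: drop X → no win
col 5: drop X → no win
col 6: drop X → no win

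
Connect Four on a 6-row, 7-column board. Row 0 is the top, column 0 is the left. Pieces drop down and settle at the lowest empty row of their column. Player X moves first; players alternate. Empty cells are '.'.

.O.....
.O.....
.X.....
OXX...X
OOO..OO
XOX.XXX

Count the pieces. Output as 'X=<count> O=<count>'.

X=9 O=9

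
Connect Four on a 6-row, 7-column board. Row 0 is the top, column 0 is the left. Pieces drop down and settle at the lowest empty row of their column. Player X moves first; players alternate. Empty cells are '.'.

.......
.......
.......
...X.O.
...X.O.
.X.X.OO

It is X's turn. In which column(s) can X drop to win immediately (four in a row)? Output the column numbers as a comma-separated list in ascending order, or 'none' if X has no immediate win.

Answer: 3

Derivation:
col 0: drop X → no win
col 1: drop X → no win
col 2: drop X → no win
col 3: drop X → WIN!
col 4: drop X → no win
col 5: drop X → no win
col 6: drop X → no win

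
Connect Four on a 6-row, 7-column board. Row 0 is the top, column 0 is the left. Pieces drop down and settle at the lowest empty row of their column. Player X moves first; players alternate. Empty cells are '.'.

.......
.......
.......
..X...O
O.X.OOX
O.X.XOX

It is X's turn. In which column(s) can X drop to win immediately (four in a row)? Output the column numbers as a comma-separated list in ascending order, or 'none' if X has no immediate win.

col 0: drop X → no win
col 1: drop X → no win
col 2: drop X → WIN!
col 3: drop X → no win
col 4: drop X → no win
col 5: drop X → no win
col 6: drop X → no win

Answer: 2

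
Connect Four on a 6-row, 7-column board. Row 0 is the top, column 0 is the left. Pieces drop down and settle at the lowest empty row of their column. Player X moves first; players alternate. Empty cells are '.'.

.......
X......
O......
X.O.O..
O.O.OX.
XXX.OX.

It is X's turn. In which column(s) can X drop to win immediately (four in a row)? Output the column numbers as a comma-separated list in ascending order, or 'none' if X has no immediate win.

Answer: 3

Derivation:
col 0: drop X → no win
col 1: drop X → no win
col 2: drop X → no win
col 3: drop X → WIN!
col 4: drop X → no win
col 5: drop X → no win
col 6: drop X → no win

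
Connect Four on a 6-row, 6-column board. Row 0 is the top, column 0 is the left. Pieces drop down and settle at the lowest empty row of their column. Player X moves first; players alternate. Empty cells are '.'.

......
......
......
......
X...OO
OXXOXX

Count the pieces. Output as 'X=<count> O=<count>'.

X=5 O=4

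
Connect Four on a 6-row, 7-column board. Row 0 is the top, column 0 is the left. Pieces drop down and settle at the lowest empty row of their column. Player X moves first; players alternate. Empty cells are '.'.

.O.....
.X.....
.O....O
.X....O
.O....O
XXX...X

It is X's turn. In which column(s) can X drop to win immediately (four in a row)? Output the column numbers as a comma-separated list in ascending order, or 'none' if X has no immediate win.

Answer: 3

Derivation:
col 0: drop X → no win
col 2: drop X → no win
col 3: drop X → WIN!
col 4: drop X → no win
col 5: drop X → no win
col 6: drop X → no win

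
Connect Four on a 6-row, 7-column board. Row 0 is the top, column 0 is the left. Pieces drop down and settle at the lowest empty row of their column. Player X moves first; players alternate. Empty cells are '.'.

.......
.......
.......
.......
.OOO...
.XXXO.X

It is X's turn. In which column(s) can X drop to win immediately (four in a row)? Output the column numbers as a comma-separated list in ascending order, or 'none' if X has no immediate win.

Answer: 0

Derivation:
col 0: drop X → WIN!
col 1: drop X → no win
col 2: drop X → no win
col 3: drop X → no win
col 4: drop X → no win
col 5: drop X → no win
col 6: drop X → no win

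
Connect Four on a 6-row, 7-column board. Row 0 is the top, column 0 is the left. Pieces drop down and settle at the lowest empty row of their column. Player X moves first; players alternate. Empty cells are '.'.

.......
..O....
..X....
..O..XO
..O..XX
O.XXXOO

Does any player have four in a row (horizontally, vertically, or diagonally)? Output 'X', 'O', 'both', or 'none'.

none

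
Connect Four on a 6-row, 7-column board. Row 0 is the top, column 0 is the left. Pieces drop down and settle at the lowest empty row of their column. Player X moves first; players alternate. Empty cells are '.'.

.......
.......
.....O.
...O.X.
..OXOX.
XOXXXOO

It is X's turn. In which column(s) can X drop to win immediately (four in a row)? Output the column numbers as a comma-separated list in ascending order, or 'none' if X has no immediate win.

Answer: none

Derivation:
col 0: drop X → no win
col 1: drop X → no win
col 2: drop X → no win
col 3: drop X → no win
col 4: drop X → no win
col 5: drop X → no win
col 6: drop X → no win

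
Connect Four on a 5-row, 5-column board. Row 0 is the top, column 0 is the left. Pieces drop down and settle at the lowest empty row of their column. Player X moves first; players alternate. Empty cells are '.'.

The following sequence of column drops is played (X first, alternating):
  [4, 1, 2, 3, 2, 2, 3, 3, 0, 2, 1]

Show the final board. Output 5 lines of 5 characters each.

Answer: .....
..O..
..OO.
.XXX.
XOXOX

Derivation:
Move 1: X drops in col 4, lands at row 4
Move 2: O drops in col 1, lands at row 4
Move 3: X drops in col 2, lands at row 4
Move 4: O drops in col 3, lands at row 4
Move 5: X drops in col 2, lands at row 3
Move 6: O drops in col 2, lands at row 2
Move 7: X drops in col 3, lands at row 3
Move 8: O drops in col 3, lands at row 2
Move 9: X drops in col 0, lands at row 4
Move 10: O drops in col 2, lands at row 1
Move 11: X drops in col 1, lands at row 3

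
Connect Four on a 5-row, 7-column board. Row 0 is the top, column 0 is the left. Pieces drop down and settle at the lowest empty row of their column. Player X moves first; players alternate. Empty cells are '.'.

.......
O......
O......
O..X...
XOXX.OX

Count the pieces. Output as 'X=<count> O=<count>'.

X=5 O=5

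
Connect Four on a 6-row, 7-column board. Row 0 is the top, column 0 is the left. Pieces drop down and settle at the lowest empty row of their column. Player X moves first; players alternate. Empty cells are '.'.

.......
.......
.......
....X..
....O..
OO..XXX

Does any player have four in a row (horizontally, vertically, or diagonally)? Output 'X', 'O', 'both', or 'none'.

none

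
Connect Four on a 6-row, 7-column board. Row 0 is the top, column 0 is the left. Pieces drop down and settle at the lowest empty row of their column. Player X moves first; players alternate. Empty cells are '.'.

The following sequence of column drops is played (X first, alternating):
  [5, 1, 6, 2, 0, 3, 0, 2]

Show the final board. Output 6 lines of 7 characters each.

Move 1: X drops in col 5, lands at row 5
Move 2: O drops in col 1, lands at row 5
Move 3: X drops in col 6, lands at row 5
Move 4: O drops in col 2, lands at row 5
Move 5: X drops in col 0, lands at row 5
Move 6: O drops in col 3, lands at row 5
Move 7: X drops in col 0, lands at row 4
Move 8: O drops in col 2, lands at row 4

Answer: .......
.......
.......
.......
X.O....
XOOO.XX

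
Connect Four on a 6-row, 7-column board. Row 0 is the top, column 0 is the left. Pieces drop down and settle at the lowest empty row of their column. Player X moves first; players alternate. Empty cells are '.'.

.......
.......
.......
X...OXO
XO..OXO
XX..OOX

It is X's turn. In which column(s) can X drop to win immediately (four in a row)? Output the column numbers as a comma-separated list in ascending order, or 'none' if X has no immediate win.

col 0: drop X → WIN!
col 1: drop X → no win
col 2: drop X → no win
col 3: drop X → no win
col 4: drop X → no win
col 5: drop X → no win
col 6: drop X → no win

Answer: 0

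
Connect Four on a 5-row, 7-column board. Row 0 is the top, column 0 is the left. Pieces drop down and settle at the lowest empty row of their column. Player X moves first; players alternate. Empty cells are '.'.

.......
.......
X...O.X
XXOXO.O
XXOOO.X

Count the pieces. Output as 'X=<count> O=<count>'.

X=8 O=7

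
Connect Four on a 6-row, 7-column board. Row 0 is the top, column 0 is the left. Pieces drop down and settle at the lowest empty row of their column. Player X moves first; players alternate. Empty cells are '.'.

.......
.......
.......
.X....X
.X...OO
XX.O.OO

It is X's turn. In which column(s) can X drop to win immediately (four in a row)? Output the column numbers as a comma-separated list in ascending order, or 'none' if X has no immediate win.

col 0: drop X → no win
col 1: drop X → WIN!
col 2: drop X → no win
col 3: drop X → no win
col 4: drop X → no win
col 5: drop X → no win
col 6: drop X → no win

Answer: 1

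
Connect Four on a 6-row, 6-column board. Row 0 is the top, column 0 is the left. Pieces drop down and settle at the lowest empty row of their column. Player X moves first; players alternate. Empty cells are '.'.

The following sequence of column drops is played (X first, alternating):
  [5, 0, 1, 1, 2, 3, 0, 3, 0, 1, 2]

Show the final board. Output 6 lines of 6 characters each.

Answer: ......
......
......
XO....
XOXO..
OXXO.X

Derivation:
Move 1: X drops in col 5, lands at row 5
Move 2: O drops in col 0, lands at row 5
Move 3: X drops in col 1, lands at row 5
Move 4: O drops in col 1, lands at row 4
Move 5: X drops in col 2, lands at row 5
Move 6: O drops in col 3, lands at row 5
Move 7: X drops in col 0, lands at row 4
Move 8: O drops in col 3, lands at row 4
Move 9: X drops in col 0, lands at row 3
Move 10: O drops in col 1, lands at row 3
Move 11: X drops in col 2, lands at row 4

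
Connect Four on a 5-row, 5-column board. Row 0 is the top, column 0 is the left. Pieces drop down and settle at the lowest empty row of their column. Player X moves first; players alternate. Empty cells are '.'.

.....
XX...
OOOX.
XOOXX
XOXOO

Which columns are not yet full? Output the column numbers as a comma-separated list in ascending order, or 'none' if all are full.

col 0: top cell = '.' → open
col 1: top cell = '.' → open
col 2: top cell = '.' → open
col 3: top cell = '.' → open
col 4: top cell = '.' → open

Answer: 0,1,2,3,4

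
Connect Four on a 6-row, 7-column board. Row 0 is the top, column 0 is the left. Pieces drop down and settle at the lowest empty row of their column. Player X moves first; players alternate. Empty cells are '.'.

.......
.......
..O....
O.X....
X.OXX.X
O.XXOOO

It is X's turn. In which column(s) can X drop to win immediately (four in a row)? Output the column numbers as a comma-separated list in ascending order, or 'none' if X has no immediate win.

Answer: 5

Derivation:
col 0: drop X → no win
col 1: drop X → no win
col 2: drop X → no win
col 3: drop X → no win
col 4: drop X → no win
col 5: drop X → WIN!
col 6: drop X → no win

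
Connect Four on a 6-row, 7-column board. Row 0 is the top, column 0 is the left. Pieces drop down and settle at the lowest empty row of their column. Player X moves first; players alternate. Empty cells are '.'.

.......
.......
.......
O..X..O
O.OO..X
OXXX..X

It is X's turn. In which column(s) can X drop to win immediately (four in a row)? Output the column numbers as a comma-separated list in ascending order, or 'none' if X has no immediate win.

Answer: 4

Derivation:
col 0: drop X → no win
col 1: drop X → no win
col 2: drop X → no win
col 3: drop X → no win
col 4: drop X → WIN!
col 5: drop X → no win
col 6: drop X → no win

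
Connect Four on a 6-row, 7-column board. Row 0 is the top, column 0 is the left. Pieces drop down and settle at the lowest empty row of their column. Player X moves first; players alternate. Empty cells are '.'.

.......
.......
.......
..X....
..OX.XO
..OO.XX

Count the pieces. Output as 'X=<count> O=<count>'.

X=5 O=4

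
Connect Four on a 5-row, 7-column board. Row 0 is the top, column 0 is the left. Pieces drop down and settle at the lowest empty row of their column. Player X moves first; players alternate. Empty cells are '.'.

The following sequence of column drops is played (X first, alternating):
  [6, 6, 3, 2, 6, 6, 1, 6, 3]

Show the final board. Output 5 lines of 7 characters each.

Answer: ......O
......O
......X
...X..O
.XOX..X

Derivation:
Move 1: X drops in col 6, lands at row 4
Move 2: O drops in col 6, lands at row 3
Move 3: X drops in col 3, lands at row 4
Move 4: O drops in col 2, lands at row 4
Move 5: X drops in col 6, lands at row 2
Move 6: O drops in col 6, lands at row 1
Move 7: X drops in col 1, lands at row 4
Move 8: O drops in col 6, lands at row 0
Move 9: X drops in col 3, lands at row 3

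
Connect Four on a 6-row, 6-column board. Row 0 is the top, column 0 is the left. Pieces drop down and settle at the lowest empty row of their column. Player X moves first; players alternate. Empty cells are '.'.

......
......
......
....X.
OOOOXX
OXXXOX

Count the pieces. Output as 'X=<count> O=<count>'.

X=7 O=6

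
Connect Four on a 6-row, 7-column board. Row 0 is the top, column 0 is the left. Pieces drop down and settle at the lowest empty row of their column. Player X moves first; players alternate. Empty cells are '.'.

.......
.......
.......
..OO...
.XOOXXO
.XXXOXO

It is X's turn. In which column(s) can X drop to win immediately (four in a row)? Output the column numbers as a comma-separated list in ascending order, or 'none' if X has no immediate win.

col 0: drop X → WIN!
col 1: drop X → no win
col 2: drop X → no win
col 3: drop X → no win
col 4: drop X → no win
col 5: drop X → no win
col 6: drop X → no win

Answer: 0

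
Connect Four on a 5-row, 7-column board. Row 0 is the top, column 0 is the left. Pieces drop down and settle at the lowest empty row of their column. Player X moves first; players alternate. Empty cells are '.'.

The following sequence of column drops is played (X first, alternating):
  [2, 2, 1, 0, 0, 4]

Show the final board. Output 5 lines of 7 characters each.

Move 1: X drops in col 2, lands at row 4
Move 2: O drops in col 2, lands at row 3
Move 3: X drops in col 1, lands at row 4
Move 4: O drops in col 0, lands at row 4
Move 5: X drops in col 0, lands at row 3
Move 6: O drops in col 4, lands at row 4

Answer: .......
.......
.......
X.O....
OXX.O..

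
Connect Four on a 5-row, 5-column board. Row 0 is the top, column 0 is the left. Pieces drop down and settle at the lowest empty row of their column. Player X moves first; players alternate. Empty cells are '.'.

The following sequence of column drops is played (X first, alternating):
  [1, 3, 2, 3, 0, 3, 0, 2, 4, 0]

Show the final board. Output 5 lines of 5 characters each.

Move 1: X drops in col 1, lands at row 4
Move 2: O drops in col 3, lands at row 4
Move 3: X drops in col 2, lands at row 4
Move 4: O drops in col 3, lands at row 3
Move 5: X drops in col 0, lands at row 4
Move 6: O drops in col 3, lands at row 2
Move 7: X drops in col 0, lands at row 3
Move 8: O drops in col 2, lands at row 3
Move 9: X drops in col 4, lands at row 4
Move 10: O drops in col 0, lands at row 2

Answer: .....
.....
O..O.
X.OO.
XXXOX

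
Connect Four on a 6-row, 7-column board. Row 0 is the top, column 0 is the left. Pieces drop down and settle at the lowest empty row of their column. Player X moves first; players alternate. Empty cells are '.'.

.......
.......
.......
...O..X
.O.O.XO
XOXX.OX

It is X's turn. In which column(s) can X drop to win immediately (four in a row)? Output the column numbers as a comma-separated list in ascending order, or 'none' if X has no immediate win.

col 0: drop X → no win
col 1: drop X → no win
col 2: drop X → no win
col 3: drop X → no win
col 4: drop X → no win
col 5: drop X → no win
col 6: drop X → no win

Answer: none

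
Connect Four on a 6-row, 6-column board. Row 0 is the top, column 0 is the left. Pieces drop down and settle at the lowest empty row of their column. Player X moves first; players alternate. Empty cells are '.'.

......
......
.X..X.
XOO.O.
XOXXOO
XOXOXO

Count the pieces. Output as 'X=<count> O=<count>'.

X=9 O=9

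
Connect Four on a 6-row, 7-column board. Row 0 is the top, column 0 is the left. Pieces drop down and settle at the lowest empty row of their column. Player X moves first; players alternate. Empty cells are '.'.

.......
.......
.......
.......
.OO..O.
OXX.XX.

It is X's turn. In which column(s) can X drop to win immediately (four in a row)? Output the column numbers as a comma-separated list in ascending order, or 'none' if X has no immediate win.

Answer: 3

Derivation:
col 0: drop X → no win
col 1: drop X → no win
col 2: drop X → no win
col 3: drop X → WIN!
col 4: drop X → no win
col 5: drop X → no win
col 6: drop X → no win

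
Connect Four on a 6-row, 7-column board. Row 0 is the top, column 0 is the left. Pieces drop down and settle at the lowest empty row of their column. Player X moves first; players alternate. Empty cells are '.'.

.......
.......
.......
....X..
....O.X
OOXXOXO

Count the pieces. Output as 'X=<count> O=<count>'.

X=5 O=5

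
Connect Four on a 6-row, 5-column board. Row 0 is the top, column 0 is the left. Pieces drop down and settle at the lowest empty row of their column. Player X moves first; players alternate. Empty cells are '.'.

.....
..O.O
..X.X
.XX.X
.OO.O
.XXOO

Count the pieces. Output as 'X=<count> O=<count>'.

X=7 O=7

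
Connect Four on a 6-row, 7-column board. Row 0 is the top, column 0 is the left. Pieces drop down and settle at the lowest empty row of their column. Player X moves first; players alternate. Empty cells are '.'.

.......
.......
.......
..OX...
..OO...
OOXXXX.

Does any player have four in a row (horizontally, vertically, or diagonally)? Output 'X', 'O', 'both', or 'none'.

X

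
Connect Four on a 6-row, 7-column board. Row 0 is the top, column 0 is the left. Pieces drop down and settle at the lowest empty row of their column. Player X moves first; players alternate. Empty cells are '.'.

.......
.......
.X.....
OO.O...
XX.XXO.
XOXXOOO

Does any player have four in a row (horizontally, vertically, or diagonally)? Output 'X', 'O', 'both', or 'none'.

none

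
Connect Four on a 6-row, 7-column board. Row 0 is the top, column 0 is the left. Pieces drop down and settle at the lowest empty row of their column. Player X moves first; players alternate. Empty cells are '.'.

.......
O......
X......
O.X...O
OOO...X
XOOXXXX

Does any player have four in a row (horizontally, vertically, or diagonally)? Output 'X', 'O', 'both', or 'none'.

X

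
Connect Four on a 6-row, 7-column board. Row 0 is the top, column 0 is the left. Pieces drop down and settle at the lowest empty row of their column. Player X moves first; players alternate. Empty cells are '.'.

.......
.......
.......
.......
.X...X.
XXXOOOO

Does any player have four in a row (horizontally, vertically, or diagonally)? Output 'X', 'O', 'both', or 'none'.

O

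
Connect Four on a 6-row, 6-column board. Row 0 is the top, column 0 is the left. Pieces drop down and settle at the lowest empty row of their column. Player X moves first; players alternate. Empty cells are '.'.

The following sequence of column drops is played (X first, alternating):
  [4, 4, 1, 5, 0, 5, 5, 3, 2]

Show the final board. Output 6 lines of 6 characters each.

Answer: ......
......
......
.....X
....OO
XXXOXO

Derivation:
Move 1: X drops in col 4, lands at row 5
Move 2: O drops in col 4, lands at row 4
Move 3: X drops in col 1, lands at row 5
Move 4: O drops in col 5, lands at row 5
Move 5: X drops in col 0, lands at row 5
Move 6: O drops in col 5, lands at row 4
Move 7: X drops in col 5, lands at row 3
Move 8: O drops in col 3, lands at row 5
Move 9: X drops in col 2, lands at row 5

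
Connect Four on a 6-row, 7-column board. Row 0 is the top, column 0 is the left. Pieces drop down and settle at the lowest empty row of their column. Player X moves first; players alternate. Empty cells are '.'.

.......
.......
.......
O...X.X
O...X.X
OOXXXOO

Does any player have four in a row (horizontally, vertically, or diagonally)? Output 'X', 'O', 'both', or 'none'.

none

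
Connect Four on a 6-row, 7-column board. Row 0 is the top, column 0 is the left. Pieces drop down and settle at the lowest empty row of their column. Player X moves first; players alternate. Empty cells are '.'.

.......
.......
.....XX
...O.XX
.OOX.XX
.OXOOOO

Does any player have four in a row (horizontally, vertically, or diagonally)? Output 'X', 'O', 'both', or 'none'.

O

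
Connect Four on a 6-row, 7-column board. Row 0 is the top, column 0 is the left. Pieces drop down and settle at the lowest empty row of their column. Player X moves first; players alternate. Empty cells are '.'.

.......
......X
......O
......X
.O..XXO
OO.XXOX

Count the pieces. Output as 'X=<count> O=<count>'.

X=7 O=6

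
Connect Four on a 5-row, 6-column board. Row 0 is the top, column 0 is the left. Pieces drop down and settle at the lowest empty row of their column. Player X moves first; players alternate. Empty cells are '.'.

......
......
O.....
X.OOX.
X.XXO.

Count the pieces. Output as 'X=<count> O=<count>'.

X=5 O=4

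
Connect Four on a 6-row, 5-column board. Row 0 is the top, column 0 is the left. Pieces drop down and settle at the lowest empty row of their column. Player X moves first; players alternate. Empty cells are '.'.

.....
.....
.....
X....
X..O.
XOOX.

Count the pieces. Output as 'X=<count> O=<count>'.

X=4 O=3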